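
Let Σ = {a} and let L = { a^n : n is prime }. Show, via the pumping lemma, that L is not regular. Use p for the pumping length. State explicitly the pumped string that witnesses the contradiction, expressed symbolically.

a^{q(1+k)}

Suppose for contradiction that L is regular, and let p be the pumping length.
Let q be a prime with q ≥ p+2 (infinitely many primes exist), and take w = a^q ∈ L with |w| = q ≥ p.
Write w = xyz as guaranteed by the lemma, with |xy| ≤ p and y is nonempty.
Then y = a^k for some k with 1 ≤ k ≤ p.
Since 1 ≤ k ≤ p, |xz| = q-k. Pump with i = q+1: |xy^{q+1}z| = (q-k)+(q+1)k = q+qk = q(1+k), which is composite (both factors ≥ 2). So xy^{q+1}z = a^{q(1+k)} ∉ L.
This contradicts the pumping lemma, so L is not regular.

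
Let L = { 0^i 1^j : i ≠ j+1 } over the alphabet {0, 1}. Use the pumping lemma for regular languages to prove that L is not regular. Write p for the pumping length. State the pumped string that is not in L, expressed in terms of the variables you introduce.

0^{p+p!} 1^{p+p!-1}

Assume L is regular. Let p be the pumping length given by the pumping lemma.
Choose w = 0^p 1^{p+p!-1}. Since p ≠ (p+p!-1)+1 = p+p!, w ∈ L; and |w| ≥ p.
Write w = xyz as guaranteed by the lemma, with |xy| ≤ p and |y| > 0.
Since the first p symbols of w are all 0's and |xy| ≤ p, y lies entirely in the leading 0-block: y = 0^k for some k with 1 ≤ k ≤ p.
Since 1 ≤ k ≤ p, k divides p!; set t = 1 + p!/k. Then xy^t z has p + (p!/k)·k = p + p! copies of 0. Now the 0-count is p+p! and (1-count)+1 = (p+p!-1)+1 = p+p!, so i ≠ j+1 fails. So xy^t z = 0^{p+p!} 1^{p+p!-1} ∉ L.
Contradiction. Therefore L is not regular.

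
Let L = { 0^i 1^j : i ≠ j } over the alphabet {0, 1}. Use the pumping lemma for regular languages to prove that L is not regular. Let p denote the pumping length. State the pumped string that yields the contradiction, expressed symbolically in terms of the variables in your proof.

Assume L is regular; let p be its pumping constant.
Choose w = 0^p 1^{p+p!}. Since p ≠ p+p!, w ∈ L; and |w| ≥ p.
Write w = xyz as guaranteed by the lemma, with |xy| ≤ p and |y| > 0.
The first p characters of w are 0's, so xy (and hence y) consists only of 0's. Write y = 0^k, 1 ≤ k ≤ p.
Since 1 ≤ k ≤ p, k divides p!; set t = 1 + p!/k. Then xy^t z has p + (p!/k)·k = p + p! copies of 0. Now the 0-count equals the 1-count, so i ≠ j fails. So xy^t z = 0^{p+p!} 1^{p+p!} ∉ L.
Contradiction. Therefore L is not regular.

0^{p+p!} 1^{p+p!}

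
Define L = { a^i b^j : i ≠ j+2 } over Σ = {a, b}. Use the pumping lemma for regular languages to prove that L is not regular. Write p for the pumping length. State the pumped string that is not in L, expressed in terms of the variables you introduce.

a^{p+p!} b^{p+p!-2}

Suppose for contradiction that L is regular, and let p be the pumping length.
Choose w = a^p b^{p+p!-2}. Since p ≠ (p+p!-2)+2 = p+p!, w ∈ L; and |w| ≥ p.
By the pumping lemma, w = xyz with |xy| ≤ p and |y| > 0.
The first p characters of w are a's, so xy (and hence y) consists only of a's. Write y = a^k, 1 ≤ k ≤ p.
Since 1 ≤ k ≤ p, k divides p!; set t = 1 + p!/k. Then xy^t z has p + (p!/k)·k = p + p! copies of a. Now the a-count is p+p! and (b-count)+2 = (p+p!-2)+2 = p+p!, so i ≠ j+2 fails. So xy^t z = a^{p+p!} b^{p+p!-2} ∉ L.
This is a contradiction; hence L is not regular.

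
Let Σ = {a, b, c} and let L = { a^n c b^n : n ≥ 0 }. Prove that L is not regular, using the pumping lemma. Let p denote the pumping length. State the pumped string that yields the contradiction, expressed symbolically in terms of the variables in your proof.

Suppose for contradiction that L is regular, and let p be the pumping length.
Take w = a^p c b^p ∈ L with |w| = 2p+1 ≥ p.
By the pumping lemma, w = xyz with |xy| ≤ p and |y| ≥ 1.
Because |xy| ≤ p and w begins with p copies of a, we have y = a^k with 1 ≤ k ≤ p.
Pump with i = 2: xy^2z = a^{p+k} c b^p, which would require p+k = p. But k ≥ 1, so xy^2z ∉ L.
This is a contradiction; hence L is not regular.

a^{p+k} c b^p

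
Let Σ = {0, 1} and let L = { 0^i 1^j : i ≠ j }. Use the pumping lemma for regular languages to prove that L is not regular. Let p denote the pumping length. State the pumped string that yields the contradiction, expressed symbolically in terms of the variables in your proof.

0^{p+p!} 1^{p+p!}

Assume L is regular. Let p be the pumping length given by the pumping lemma.
Choose w = 0^p 1^{p+p!}. Since p ≠ p+p!, w ∈ L; and |w| ≥ p.
Write w = xyz as guaranteed by the lemma, with |xy| ≤ p and y is nonempty.
Since the first p symbols of w are all 0's and |xy| ≤ p, y lies entirely in the leading 0-block: y = 0^k for some k with 1 ≤ k ≤ p.
Since 1 ≤ k ≤ p, k divides p!; set t = 1 + p!/k. Then xy^t z has p + (p!/k)·k = p + p! copies of 0. Now the 0-count equals the 1-count, so i ≠ j fails. So xy^t z = 0^{p+p!} 1^{p+p!} ∉ L.
This is a contradiction; hence L is not regular.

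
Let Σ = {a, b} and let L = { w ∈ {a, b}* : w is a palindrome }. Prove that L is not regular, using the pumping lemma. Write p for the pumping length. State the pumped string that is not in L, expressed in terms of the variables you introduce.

a^{p+k} b a^p

Assume L is regular. Let p be the pumping length given by the pumping lemma.
Take w = a^p b a^p, a palindrome of length 2p+1 ≥ p.
The pumping lemma gives a decomposition w = xyz where |xy| ≤ p and y is nonempty.
Since the first p symbols of w are all a's and |xy| ≤ p, y lies entirely in the leading a-block: y = a^k for some k with 1 ≤ k ≤ p.
Pump with i = 2: xy^2z = a^{p+k} b a^p. Its reverse is a^p b a^{p+k}, which differs from xy^2z since k ≥ 1. So xy^2z is not a palindrome and xy^2z ∉ L.
Contradiction. Therefore L is not regular.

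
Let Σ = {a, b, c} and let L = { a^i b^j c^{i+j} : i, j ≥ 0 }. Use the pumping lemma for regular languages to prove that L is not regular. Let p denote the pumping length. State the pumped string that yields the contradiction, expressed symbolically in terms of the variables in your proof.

a^{p+k} b^p c^{2p}

Suppose for contradiction that L is regular, and let p be the pumping length.
Take w = a^p b^p c^{2p} ∈ L (with i=j=p, i+j=2p), |w| = 4p ≥ p.
Write w = xyz as guaranteed by the lemma, with |xy| ≤ p and y is nonempty.
The first p characters of w are a's, so xy (and hence y) consists only of a's. Write y = a^k, 1 ≤ k ≤ p.
Consider xy^2z = a^{p+k} b^p c^{2p}. Now the a- and b-counts sum to 2p+k, but the c-count is 2p ≠ 2p+k. So xy^2z ∉ L.
This is a contradiction; hence L is not regular.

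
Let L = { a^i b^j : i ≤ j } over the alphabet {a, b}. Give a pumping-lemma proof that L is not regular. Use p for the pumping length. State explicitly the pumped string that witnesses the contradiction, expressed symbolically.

Assume L is regular. Let p be the pumping length given by the pumping lemma.
Choose w = a^p b^p ∈ L, with |w| = 2p ≥ p.
Write w = xyz as guaranteed by the lemma, with |xy| ≤ p and y is nonempty.
Because |xy| ≤ p and w begins with p copies of a, we have y = a^k with 1 ≤ k ≤ p.
Consider xy^2z = a^{p+k} b^p. Since k ≥ 1, the a-count p+k exceeds the b-count p, so i ≤ j fails; thus xy^2z ∉ L.
This is a contradiction; hence L is not regular.

a^{p+k} b^p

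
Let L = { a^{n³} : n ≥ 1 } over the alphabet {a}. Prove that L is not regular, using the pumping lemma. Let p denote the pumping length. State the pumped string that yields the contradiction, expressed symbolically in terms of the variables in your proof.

Assume L is regular. Let p be the pumping length given by the pumping lemma.
Take w = a^{p³} ∈ L with |w| = p³ ≥ p.
By the pumping lemma, w = xyz with |xy| ≤ p and |y| > 0.
Then y = a^k for some k with 1 ≤ k ≤ p.
Pump with i = 2: xy^2z = a^{p³+k}. Since 1 ≤ k ≤ p, p³ < p³+k ≤ p³+p < p³+3p²+3p+1 = (p+1)³, so p³+k is not a perfect cube. So xy^2z ∉ L.
This is a contradiction; hence L is not regular.

a^{p³+k}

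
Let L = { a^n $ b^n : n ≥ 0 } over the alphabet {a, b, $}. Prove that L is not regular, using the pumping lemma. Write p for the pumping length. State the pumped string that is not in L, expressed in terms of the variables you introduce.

Assume L is regular; let p be its pumping constant.
Take w = a^p $ b^p ∈ L with |w| = 2p+1 ≥ p.
The pumping lemma gives a decomposition w = xyz where |xy| ≤ p and |y| ≥ 1.
Because |xy| ≤ p and w begins with p copies of a, we have y = a^k with 1 ≤ k ≤ p.
Pump with i = 2: xy^2z = a^{p+k} $ b^p, which would require p+k = p. But k ≥ 1, so xy^2z ∉ L.
This contradicts the pumping lemma, so L is not regular.

a^{p+k} $ b^p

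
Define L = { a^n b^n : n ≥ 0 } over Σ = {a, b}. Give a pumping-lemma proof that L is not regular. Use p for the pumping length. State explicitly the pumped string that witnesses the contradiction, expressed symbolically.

a^{p+k} b^p

Assume L is regular; let p be its pumping constant.
Let w = a^p b^p ∈ L; note |w| = 2p ≥ p.
The pumping lemma gives a decomposition w = xyz where |xy| ≤ p and |y| ≥ 1.
Since the first p symbols of w are all a's and |xy| ≤ p, y lies entirely in the leading a-block: y = a^k for some k with 1 ≤ k ≤ p.
Pump with i = 2: xy^2z = a^{p+k} b^p. For this to lie in L we would need p = p+k, which forces k = 0. But k ≥ 1, so xy^2z ∉ L.
This is a contradiction; hence L is not regular.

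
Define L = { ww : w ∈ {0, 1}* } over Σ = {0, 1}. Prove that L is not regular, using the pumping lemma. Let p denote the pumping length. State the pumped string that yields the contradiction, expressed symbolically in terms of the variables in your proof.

Assume L is regular. Let p be the pumping length given by the pumping lemma.
Take w = 0^p 1^p 0^p 1^p = uu where u = 0^p1^p; then w ∈ L and |w| = 4p ≥ p.
By the pumping lemma, w = xyz with |xy| ≤ p and |y| > 0.
The first p characters of w are 0's, so xy (and hence y) consists only of 0's. Write y = 0^k, 1 ≤ k ≤ p.
Pump with i = 2: xy^2z = 0^{p+k} 1^p 0^p 1^p, of length 4p+k. Suppose this equals vv. The string starts with 0 and ends with 1, so v does too; thus the boundary between the two copies of v is a 1→0 transition. There is exactly one such transition, at position 2p+k, so |v| = 2p+k and |vv| = 4p+2k ≠ 4p+k since k ≥ 1. So xy^2z ∉ L.
This contradicts the pumping lemma, so L is not regular.

0^{p+k} 1^p 0^p 1^p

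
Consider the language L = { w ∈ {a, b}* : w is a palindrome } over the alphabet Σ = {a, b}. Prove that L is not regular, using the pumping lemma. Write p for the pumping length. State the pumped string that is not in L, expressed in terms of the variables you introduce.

a^{p+k} b a^p

Suppose for contradiction that L is regular, and let p be the pumping length.
Take w = a^p b a^p, a palindrome of length 2p+1 ≥ p.
By the pumping lemma, w = xyz with |xy| ≤ p and |y| ≥ 1.
The first p characters of w are a's, so xy (and hence y) consists only of a's. Write y = a^k, 1 ≤ k ≤ p.
Pump with i = 2: xy^2z = a^{p+k} b a^p. Its reverse is a^p b a^{p+k}, which differs from xy^2z since k ≥ 1. So xy^2z is not a palindrome and xy^2z ∉ L.
Contradiction. Therefore L is not regular.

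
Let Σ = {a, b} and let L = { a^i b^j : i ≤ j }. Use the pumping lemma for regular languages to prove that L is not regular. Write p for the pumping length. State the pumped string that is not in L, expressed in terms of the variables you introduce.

a^{p+k} b^p

Assume L is regular; let p be its pumping constant.
Choose w = a^p b^p ∈ L, with |w| = 2p ≥ p.
Write w = xyz as guaranteed by the lemma, with |xy| ≤ p and |y| > 0.
Since the first p symbols of w are all a's and |xy| ≤ p, y lies entirely in the leading a-block: y = a^k for some k with 1 ≤ k ≤ p.
Consider xy^2z = a^{p+k} b^p. Since k ≥ 1, the a-count p+k exceeds the b-count p, so i ≤ j fails; thus xy^2z ∉ L.
This contradicts the pumping lemma, so L is not regular.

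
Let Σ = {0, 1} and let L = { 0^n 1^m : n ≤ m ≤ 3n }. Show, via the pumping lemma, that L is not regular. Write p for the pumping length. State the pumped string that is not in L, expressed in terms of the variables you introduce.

Toward a contradiction, assume L is regular with pumping length p.
Take w = 0^p 1^p ∈ L (since p ≤ p ≤ 3p), with |w| = 2p ≥ p.
By the pumping lemma, w = xyz with |xy| ≤ p and y is nonempty.
Since the first p symbols of w are all 0's and |xy| ≤ p, y lies entirely in the leading 0-block: y = 0^k for some k with 1 ≤ k ≤ p.
Pump with i = 2: xy^2z = 0^{p+k} 1^p. Now n = p+k > p = m, so the condition n ≤ m fails. Thus xy^2z ∉ L.
This is a contradiction; hence L is not regular.

0^{p+k} 1^p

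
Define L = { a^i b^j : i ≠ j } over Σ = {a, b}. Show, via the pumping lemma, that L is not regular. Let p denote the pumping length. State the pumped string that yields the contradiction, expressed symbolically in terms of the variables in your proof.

Toward a contradiction, assume L is regular with pumping length p.
Choose w = a^p b^{p+p!}. Since p ≠ p+p!, w ∈ L; and |w| ≥ p.
Write w = xyz as guaranteed by the lemma, with |xy| ≤ p and |y| ≥ 1.
The first p characters of w are a's, so xy (and hence y) consists only of a's. Write y = a^k, 1 ≤ k ≤ p.
Since 1 ≤ k ≤ p, k divides p!; set t = 1 + p!/k. Then xy^t z has p + (p!/k)·k = p + p! copies of a. Now the a-count equals the b-count, so i ≠ j fails. So xy^t z = a^{p+p!} b^{p+p!} ∉ L.
This contradicts the pumping lemma, so L is not regular.

a^{p+p!} b^{p+p!}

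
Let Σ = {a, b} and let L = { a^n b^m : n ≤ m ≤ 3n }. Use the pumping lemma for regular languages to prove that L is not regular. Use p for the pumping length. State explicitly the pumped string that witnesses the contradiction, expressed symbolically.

Assume L is regular; let p be its pumping constant.
Take w = a^p b^p ∈ L (since p ≤ p ≤ 3p), with |w| = 2p ≥ p.
The pumping lemma gives a decomposition w = xyz where |xy| ≤ p and y is nonempty.
Since the first p symbols of w are all a's and |xy| ≤ p, y lies entirely in the leading a-block: y = a^k for some k with 1 ≤ k ≤ p.
Pump with i = 2: xy^2z = a^{p+k} b^p. Now n = p+k > p = m, so the condition n ≤ m fails. Thus xy^2z ∉ L.
Contradiction. Therefore L is not regular.

a^{p+k} b^p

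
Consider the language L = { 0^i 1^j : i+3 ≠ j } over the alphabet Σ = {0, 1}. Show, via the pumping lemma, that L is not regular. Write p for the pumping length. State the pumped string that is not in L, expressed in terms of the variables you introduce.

Suppose for contradiction that L is regular, and let p be the pumping length.
Choose w = 0^p 1^{p+p!+3}. Since p ≠ (p+p!+3)-3 = p+p!, w ∈ L; and |w| ≥ p.
Write w = xyz as guaranteed by the lemma, with |xy| ≤ p and |y| ≥ 1.
The first p characters of w are 0's, so xy (and hence y) consists only of 0's. Write y = 0^k, 1 ≤ k ≤ p.
Since 1 ≤ k ≤ p, k divides p!; set t = 1 + p!/k. Then xy^t z has p + (p!/k)·k = p + p! copies of 0. Now the 0-count is p+p! and (1-count)-3 = (p+p!+3)-3 = p+p!, so i+3 ≠ j fails. So xy^t z = 0^{p+p!} 1^{p+p!+3} ∉ L.
Contradiction. Therefore L is not regular.

0^{p+p!} 1^{p+p!+3}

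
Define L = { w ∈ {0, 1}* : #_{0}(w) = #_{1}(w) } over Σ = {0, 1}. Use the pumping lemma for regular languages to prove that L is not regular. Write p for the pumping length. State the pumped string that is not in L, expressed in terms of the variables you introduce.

0^{p+k} 1^p

Assume L is regular. Let p be the pumping length given by the pumping lemma.
Choose w = 0^p 1^p ∈ L with |w| = 2p ≥ p.
By the pumping lemma, w = xyz with |xy| ≤ p and |y| ≥ 1.
Since the first p symbols of w are all 0's and |xy| ≤ p, y lies entirely in the leading 0-block: y = 0^k for some k with 1 ≤ k ≤ p.
Pump with i = 2: xy^2z = 0^{p+k} 1^p has p+k occurrences of 0 but only p of 1. Since k ≥ 1 the counts differ, so xy^2z ∉ L.
This is a contradiction; hence L is not regular.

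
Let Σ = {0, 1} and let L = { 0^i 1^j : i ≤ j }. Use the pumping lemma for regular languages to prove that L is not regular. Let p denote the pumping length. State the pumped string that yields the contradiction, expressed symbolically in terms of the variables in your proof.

Assume L is regular; let p be its pumping constant.
Choose w = 0^p 1^p ∈ L, with |w| = 2p ≥ p.
By the pumping lemma, w = xyz with |xy| ≤ p and |y| > 0.
Because |xy| ≤ p and w begins with p copies of 0, we have y = 0^k with 1 ≤ k ≤ p.
Consider xy^2z = 0^{p+k} 1^p. Since k ≥ 1, the 0-count p+k exceeds the 1-count p, so i ≤ j fails; thus xy^2z ∉ L.
This is a contradiction; hence L is not regular.

0^{p+k} 1^p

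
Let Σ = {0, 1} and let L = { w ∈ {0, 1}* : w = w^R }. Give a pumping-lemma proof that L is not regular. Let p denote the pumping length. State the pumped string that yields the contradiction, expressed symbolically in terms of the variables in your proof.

Toward a contradiction, assume L is regular with pumping length p.
Take w = 0^p 1 0^p, a palindrome of length 2p+1 ≥ p.
By the pumping lemma, w = xyz with |xy| ≤ p and |y| ≥ 1.
The first p characters of w are 0's, so xy (and hence y) consists only of 0's. Write y = 0^k, 1 ≤ k ≤ p.
Pump with i = 2: xy^2z = 0^{p+k} 1 0^p. Its reverse is 0^p 1 0^{p+k}, which differs from xy^2z since k ≥ 1. So xy^2z is not a palindrome and xy^2z ∉ L.
Contradiction. Therefore L is not regular.

0^{p+k} 1 0^p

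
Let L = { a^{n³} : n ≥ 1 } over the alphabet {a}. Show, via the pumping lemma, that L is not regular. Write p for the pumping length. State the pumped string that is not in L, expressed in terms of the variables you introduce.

a^{p³+k}

Assume L is regular. Let p be the pumping length given by the pumping lemma.
Take w = a^{p³} ∈ L with |w| = p³ ≥ p.
The pumping lemma gives a decomposition w = xyz where |xy| ≤ p and |y| ≥ 1.
Then y = a^k for some k with 1 ≤ k ≤ p.
Pump with i = 2: xy^2z = a^{p³+k}. Since 1 ≤ k ≤ p, p³ < p³+k ≤ p³+p < p³+3p²+3p+1 = (p+1)³, so p³+k is not a perfect cube. So xy^2z ∉ L.
This is a contradiction; hence L is not regular.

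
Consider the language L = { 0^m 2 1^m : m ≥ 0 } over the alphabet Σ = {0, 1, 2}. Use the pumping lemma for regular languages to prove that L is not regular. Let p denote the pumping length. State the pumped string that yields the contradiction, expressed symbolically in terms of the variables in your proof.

0^{p+k} 2 1^p

Toward a contradiction, assume L is regular with pumping length p.
Take w = 0^p 2 1^p ∈ L with |w| = 2p+1 ≥ p.
The pumping lemma gives a decomposition w = xyz where |xy| ≤ p and |y| > 0.
Since the first p symbols of w are all 0's and |xy| ≤ p, y lies entirely in the leading 0-block: y = 0^k for some k with 1 ≤ k ≤ p.
Pump with i = 2: xy^2z = 0^{p+k} 2 1^p, which would require p+k = p. But k ≥ 1, so xy^2z ∉ L.
This is a contradiction; hence L is not regular.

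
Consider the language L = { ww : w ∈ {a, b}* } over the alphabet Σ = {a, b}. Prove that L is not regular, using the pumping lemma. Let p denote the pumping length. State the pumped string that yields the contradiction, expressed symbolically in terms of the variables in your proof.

a^{p+k} b^p a^p b^p

Toward a contradiction, assume L is regular with pumping length p.
Take w = a^p b^p a^p b^p = uu where u = a^pb^p; then w ∈ L and |w| = 4p ≥ p.
Write w = xyz as guaranteed by the lemma, with |xy| ≤ p and y is nonempty.
The first p characters of w are a's, so xy (and hence y) consists only of a's. Write y = a^k, 1 ≤ k ≤ p.
Pump with i = 2: xy^2z = a^{p+k} b^p a^p b^p, of length 4p+k. Suppose this equals vv. The string starts with a and ends with b, so v does too; thus the boundary between the two copies of v is a b→a transition. There is exactly one such transition, at position 2p+k, so |v| = 2p+k and |vv| = 4p+2k ≠ 4p+k since k ≥ 1. So xy^2z ∉ L.
Contradiction. Therefore L is not regular.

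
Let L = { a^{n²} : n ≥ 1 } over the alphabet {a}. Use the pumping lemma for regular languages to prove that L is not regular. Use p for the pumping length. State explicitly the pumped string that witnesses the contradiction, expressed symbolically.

Assume L is regular; let p be its pumping constant.
Take w = a^{p²} ∈ L with |w| = p² ≥ p.
The pumping lemma gives a decomposition w = xyz where |xy| ≤ p and y is nonempty.
Then y = a^k for some k with 1 ≤ k ≤ p.
Pump with i = 2: xy^2z = a^{p²+k}. Since 1 ≤ k ≤ p, p² < p²+k ≤ p²+p < (p+1)², so p²+k lies strictly between consecutive squares and is not a perfect square. So xy^2z ∉ L.
This is a contradiction; hence L is not regular.

a^{p²+k}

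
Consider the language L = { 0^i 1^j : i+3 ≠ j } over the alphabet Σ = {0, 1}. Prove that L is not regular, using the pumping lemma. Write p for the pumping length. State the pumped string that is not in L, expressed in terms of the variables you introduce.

0^{p+p!} 1^{p+p!+3}

Assume L is regular. Let p be the pumping length given by the pumping lemma.
Choose w = 0^p 1^{p+p!+3}. Since p ≠ (p+p!+3)-3 = p+p!, w ∈ L; and |w| ≥ p.
The pumping lemma gives a decomposition w = xyz where |xy| ≤ p and |y| > 0.
Because |xy| ≤ p and w begins with p copies of 0, we have y = 0^k with 1 ≤ k ≤ p.
Since 1 ≤ k ≤ p, k divides p!; set t = 1 + p!/k. Then xy^t z has p + (p!/k)·k = p + p! copies of 0. Now the 0-count is p+p! and (1-count)-3 = (p+p!+3)-3 = p+p!, so i+3 ≠ j fails. So xy^t z = 0^{p+p!} 1^{p+p!+3} ∉ L.
This is a contradiction; hence L is not regular.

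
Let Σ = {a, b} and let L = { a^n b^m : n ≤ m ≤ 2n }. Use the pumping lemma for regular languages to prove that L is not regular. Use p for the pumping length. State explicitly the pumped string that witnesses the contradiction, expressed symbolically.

a^{p+k} b^p

Assume L is regular. Let p be the pumping length given by the pumping lemma.
Take w = a^p b^p ∈ L (since p ≤ p ≤ 2p), with |w| = 2p ≥ p.
The pumping lemma gives a decomposition w = xyz where |xy| ≤ p and |y| ≥ 1.
The first p characters of w are a's, so xy (and hence y) consists only of a's. Write y = a^k, 1 ≤ k ≤ p.
Pump with i = 2: xy^2z = a^{p+k} b^p. Now n = p+k > p = m, so the condition n ≤ m fails. Thus xy^2z ∉ L.
Contradiction. Therefore L is not regular.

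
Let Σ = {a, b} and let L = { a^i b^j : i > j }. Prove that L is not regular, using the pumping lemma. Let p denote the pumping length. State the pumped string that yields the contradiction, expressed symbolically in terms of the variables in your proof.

a^{p+1-k} b^p

Suppose for contradiction that L is regular, and let p be the pumping length.
Choose w = a^{p+1} b^p ∈ L, with |w| = 2p+1 ≥ p.
The pumping lemma gives a decomposition w = xyz where |xy| ≤ p and |y| > 0.
The first p characters of w are a's, so xy (and hence y) consists only of a's. Write y = a^k, 1 ≤ k ≤ p.
Consider xy^0z = xz = a^{p+1-k} b^p. Since k ≥ 1, the a-count p+1-k is at most p, so i > j fails; thus xz ∉ L.
This contradicts the pumping lemma, so L is not regular.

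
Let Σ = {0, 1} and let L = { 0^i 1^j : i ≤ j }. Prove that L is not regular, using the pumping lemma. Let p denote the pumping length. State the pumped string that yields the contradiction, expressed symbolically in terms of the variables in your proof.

Suppose for contradiction that L is regular, and let p be the pumping length.
Choose w = 0^p 1^p ∈ L, with |w| = 2p ≥ p.
By the pumping lemma, w = xyz with |xy| ≤ p and |y| > 0.
Because |xy| ≤ p and w begins with p copies of 0, we have y = 0^k with 1 ≤ k ≤ p.
Consider xy^2z = 0^{p+k} 1^p. Since k ≥ 1, the 0-count p+k exceeds the 1-count p, so i ≤ j fails; thus xy^2z ∉ L.
This contradicts the pumping lemma, so L is not regular.

0^{p+k} 1^p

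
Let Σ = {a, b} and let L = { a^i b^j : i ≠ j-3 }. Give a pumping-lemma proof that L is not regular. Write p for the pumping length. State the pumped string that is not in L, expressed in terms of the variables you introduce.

a^{p+p!} b^{p+p!+3}

Suppose for contradiction that L is regular, and let p be the pumping length.
Choose w = a^p b^{p+p!+3}. Since p ≠ (p+p!+3)-3 = p+p!, w ∈ L; and |w| ≥ p.
The pumping lemma gives a decomposition w = xyz where |xy| ≤ p and |y| ≥ 1.
Since the first p symbols of w are all a's and |xy| ≤ p, y lies entirely in the leading a-block: y = a^k for some k with 1 ≤ k ≤ p.
Since 1 ≤ k ≤ p, k divides p!; set t = 1 + p!/k. Then xy^t z has p + (p!/k)·k = p + p! copies of a. Now the a-count is p+p! and (b-count)-3 = (p+p!+3)-3 = p+p!, so i ≠ j-3 fails. So xy^t z = a^{p+p!} b^{p+p!+3} ∉ L.
Contradiction. Therefore L is not regular.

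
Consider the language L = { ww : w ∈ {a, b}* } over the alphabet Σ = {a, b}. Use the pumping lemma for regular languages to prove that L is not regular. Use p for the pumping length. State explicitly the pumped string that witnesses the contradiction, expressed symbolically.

Toward a contradiction, assume L is regular with pumping length p.
Take w = a^p b^p a^p b^p = uu where u = a^pb^p; then w ∈ L and |w| = 4p ≥ p.
Write w = xyz as guaranteed by the lemma, with |xy| ≤ p and y is nonempty.
Because |xy| ≤ p and w begins with p copies of a, we have y = a^k with 1 ≤ k ≤ p.
Pump with i = 2: xy^2z = a^{p+k} b^p a^p b^p, of length 4p+k. Suppose this equals vv. The string starts with a and ends with b, so v does too; thus the boundary between the two copies of v is a b→a transition. There is exactly one such transition, at position 2p+k, so |v| = 2p+k and |vv| = 4p+2k ≠ 4p+k since k ≥ 1. So xy^2z ∉ L.
This contradicts the pumping lemma, so L is not regular.

a^{p+k} b^p a^p b^p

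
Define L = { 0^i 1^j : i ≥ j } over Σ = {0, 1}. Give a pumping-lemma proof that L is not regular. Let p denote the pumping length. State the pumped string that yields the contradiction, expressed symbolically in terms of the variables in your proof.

0^{p-k} 1^p

Assume L is regular. Let p be the pumping length given by the pumping lemma.
Choose w = 0^p 1^p ∈ L, with |w| = 2p ≥ p.
By the pumping lemma, w = xyz with |xy| ≤ p and y is nonempty.
Since the first p symbols of w are all 0's and |xy| ≤ p, y lies entirely in the leading 0-block: y = 0^k for some k with 1 ≤ k ≤ p.
Consider xy^0z = xz = 0^{p-k} 1^p. Since k ≥ 1, the 0-count p-k is less than p, so i ≥ j fails; thus xz ∉ L.
Contradiction. Therefore L is not regular.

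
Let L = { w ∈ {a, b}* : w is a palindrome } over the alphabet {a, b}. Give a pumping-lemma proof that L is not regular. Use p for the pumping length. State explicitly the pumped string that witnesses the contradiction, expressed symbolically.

Assume L is regular; let p be its pumping constant.
Take w = a^p b a^p, a palindrome of length 2p+1 ≥ p.
The pumping lemma gives a decomposition w = xyz where |xy| ≤ p and |y| ≥ 1.
The first p characters of w are a's, so xy (and hence y) consists only of a's. Write y = a^k, 1 ≤ k ≤ p.
Pump with i = 2: xy^2z = a^{p+k} b a^p. Its reverse is a^p b a^{p+k}, which differs from xy^2z since k ≥ 1. So xy^2z is not a palindrome and xy^2z ∉ L.
This is a contradiction; hence L is not regular.

a^{p+k} b a^p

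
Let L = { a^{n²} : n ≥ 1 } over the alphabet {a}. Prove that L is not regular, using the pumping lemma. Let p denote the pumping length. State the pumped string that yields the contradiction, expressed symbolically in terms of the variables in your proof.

Assume L is regular. Let p be the pumping length given by the pumping lemma.
Take w = a^{p²} ∈ L with |w| = p² ≥ p.
The pumping lemma gives a decomposition w = xyz where |xy| ≤ p and y is nonempty.
Then y = a^k for some k with 1 ≤ k ≤ p.
Pump with i = 2: xy^2z = a^{p²+k}. Since 1 ≤ k ≤ p, p² < p²+k ≤ p²+p < (p+1)², so p²+k lies strictly between consecutive squares and is not a perfect square. So xy^2z ∉ L.
This contradicts the pumping lemma, so L is not regular.

a^{p²+k}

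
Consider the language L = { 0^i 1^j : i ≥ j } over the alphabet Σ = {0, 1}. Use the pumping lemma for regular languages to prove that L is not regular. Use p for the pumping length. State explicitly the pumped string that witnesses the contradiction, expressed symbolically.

Assume L is regular; let p be its pumping constant.
Choose w = 0^p 1^p ∈ L, with |w| = 2p ≥ p.
Write w = xyz as guaranteed by the lemma, with |xy| ≤ p and |y| > 0.
The first p characters of w are 0's, so xy (and hence y) consists only of 0's. Write y = 0^k, 1 ≤ k ≤ p.
Consider xy^0z = xz = 0^{p-k} 1^p. Since k ≥ 1, the 0-count p-k is less than p, so i ≥ j fails; thus xz ∉ L.
Contradiction. Therefore L is not regular.

0^{p-k} 1^p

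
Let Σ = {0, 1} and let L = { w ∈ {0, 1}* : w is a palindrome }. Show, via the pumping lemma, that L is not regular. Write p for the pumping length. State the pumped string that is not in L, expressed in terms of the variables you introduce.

Toward a contradiction, assume L is regular with pumping length p.
Take w = 0^p 1 0^p, a palindrome of length 2p+1 ≥ p.
The pumping lemma gives a decomposition w = xyz where |xy| ≤ p and |y| > 0.
Because |xy| ≤ p and w begins with p copies of 0, we have y = 0^k with 1 ≤ k ≤ p.
Pump with i = 2: xy^2z = 0^{p+k} 1 0^p. Its reverse is 0^p 1 0^{p+k}, which differs from xy^2z since k ≥ 1. So xy^2z is not a palindrome and xy^2z ∉ L.
This is a contradiction; hence L is not regular.

0^{p+k} 1 0^p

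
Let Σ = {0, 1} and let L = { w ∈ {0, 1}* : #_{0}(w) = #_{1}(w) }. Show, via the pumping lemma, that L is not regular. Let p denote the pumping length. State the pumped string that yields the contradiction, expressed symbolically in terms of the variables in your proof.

Assume L is regular. Let p be the pumping length given by the pumping lemma.
Choose w = 0^p 1^p ∈ L with |w| = 2p ≥ p.
By the pumping lemma, w = xyz with |xy| ≤ p and |y| > 0.
The first p characters of w are 0's, so xy (and hence y) consists only of 0's. Write y = 0^k, 1 ≤ k ≤ p.
Pump with i = 2: xy^2z = 0^{p+k} 1^p has p+k occurrences of 0 but only p of 1. Since k ≥ 1 the counts differ, so xy^2z ∉ L.
This is a contradiction; hence L is not regular.

0^{p+k} 1^p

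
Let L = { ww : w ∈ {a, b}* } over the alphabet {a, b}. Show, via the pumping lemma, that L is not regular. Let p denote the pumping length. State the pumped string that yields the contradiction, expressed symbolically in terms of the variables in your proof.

Toward a contradiction, assume L is regular with pumping length p.
Take w = a^p b^p a^p b^p = uu where u = a^pb^p; then w ∈ L and |w| = 4p ≥ p.
The pumping lemma gives a decomposition w = xyz where |xy| ≤ p and |y| ≥ 1.
The first p characters of w are a's, so xy (and hence y) consists only of a's. Write y = a^k, 1 ≤ k ≤ p.
Pump with i = 2: xy^2z = a^{p+k} b^p a^p b^p, of length 4p+k. Suppose this equals vv. The string starts with a and ends with b, so v does too; thus the boundary between the two copies of v is a b→a transition. There is exactly one such transition, at position 2p+k, so |v| = 2p+k and |vv| = 4p+2k ≠ 4p+k since k ≥ 1. So xy^2z ∉ L.
This contradicts the pumping lemma, so L is not regular.

a^{p+k} b^p a^p b^p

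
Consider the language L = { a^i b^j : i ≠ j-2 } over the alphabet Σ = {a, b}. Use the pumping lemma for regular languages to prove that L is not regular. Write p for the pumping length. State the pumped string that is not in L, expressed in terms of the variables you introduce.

Assume L is regular; let p be its pumping constant.
Choose w = a^p b^{p+p!+2}. Since p ≠ (p+p!+2)-2 = p+p!, w ∈ L; and |w| ≥ p.
The pumping lemma gives a decomposition w = xyz where |xy| ≤ p and |y| ≥ 1.
Because |xy| ≤ p and w begins with p copies of a, we have y = a^k with 1 ≤ k ≤ p.
Since 1 ≤ k ≤ p, k divides p!; set t = 1 + p!/k. Then xy^t z has p + (p!/k)·k = p + p! copies of a. Now the a-count is p+p! and (b-count)-2 = (p+p!+2)-2 = p+p!, so i ≠ j-2 fails. So xy^t z = a^{p+p!} b^{p+p!+2} ∉ L.
This contradicts the pumping lemma, so L is not regular.

a^{p+p!} b^{p+p!+2}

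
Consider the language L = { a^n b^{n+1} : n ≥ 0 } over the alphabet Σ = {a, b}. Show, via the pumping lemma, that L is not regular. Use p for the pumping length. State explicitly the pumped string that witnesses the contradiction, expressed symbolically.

Assume L is regular; let p be its pumping constant.
Choose w = a^p b^{p+1}, which is in L with |w| = 2p+1 ≥ p.
Write w = xyz as guaranteed by the lemma, with |xy| ≤ p and |y| ≥ 1.
Since the first p symbols of w are all a's and |xy| ≤ p, y lies entirely in the leading a-block: y = a^k for some k with 1 ≤ k ≤ p.
Pump with i = 2: xy^2z = a^{p+k} b^{p+1}. For this to lie in L we would need p+1 = (p+k)+1, which forces k = 0. But k ≥ 1, so xy^2z ∉ L.
Contradiction. Therefore L is not regular.

a^{p+k} b^{p+1}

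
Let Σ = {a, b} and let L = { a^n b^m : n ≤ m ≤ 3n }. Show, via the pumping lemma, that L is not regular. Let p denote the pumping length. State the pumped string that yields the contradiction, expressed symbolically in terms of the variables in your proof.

a^{p+k} b^p

Toward a contradiction, assume L is regular with pumping length p.
Take w = a^p b^p ∈ L (since p ≤ p ≤ 3p), with |w| = 2p ≥ p.
Write w = xyz as guaranteed by the lemma, with |xy| ≤ p and |y| ≥ 1.
The first p characters of w are a's, so xy (and hence y) consists only of a's. Write y = a^k, 1 ≤ k ≤ p.
Pump with i = 2: xy^2z = a^{p+k} b^p. Now n = p+k > p = m, so the condition n ≤ m fails. Thus xy^2z ∉ L.
This is a contradiction; hence L is not regular.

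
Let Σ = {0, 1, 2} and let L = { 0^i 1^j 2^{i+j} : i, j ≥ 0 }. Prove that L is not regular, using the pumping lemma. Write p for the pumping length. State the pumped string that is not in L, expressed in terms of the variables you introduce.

Toward a contradiction, assume L is regular with pumping length p.
Take w = 0^p 1^p 2^{2p} ∈ L (with i=j=p, i+j=2p), |w| = 4p ≥ p.
Write w = xyz as guaranteed by the lemma, with |xy| ≤ p and y is nonempty.
Since the first p symbols of w are all 0's and |xy| ≤ p, y lies entirely in the leading 0-block: y = 0^k for some k with 1 ≤ k ≤ p.
Consider xy^2z = 0^{p+k} 1^p 2^{2p}. Now the 0- and 1-counts sum to 2p+k, but the 2-count is 2p ≠ 2p+k. So xy^2z ∉ L.
This is a contradiction; hence L is not regular.

0^{p+k} 1^p 2^{2p}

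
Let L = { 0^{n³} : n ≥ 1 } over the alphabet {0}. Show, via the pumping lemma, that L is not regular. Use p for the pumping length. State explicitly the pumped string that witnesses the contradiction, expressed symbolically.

0^{p³+k}

Assume L is regular. Let p be the pumping length given by the pumping lemma.
Take w = 0^{p³} ∈ L with |w| = p³ ≥ p.
The pumping lemma gives a decomposition w = xyz where |xy| ≤ p and |y| ≥ 1.
Then y = 0^k for some k with 1 ≤ k ≤ p.
Pump with i = 2: xy^2z = 0^{p³+k}. Since 1 ≤ k ≤ p, p³ < p³+k ≤ p³+p < p³+3p²+3p+1 = (p+1)³, so p³+k is not a perfect cube. So xy^2z ∉ L.
This is a contradiction; hence L is not regular.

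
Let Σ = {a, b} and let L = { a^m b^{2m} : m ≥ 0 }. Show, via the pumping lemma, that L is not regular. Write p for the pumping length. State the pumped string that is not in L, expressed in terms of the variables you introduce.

Assume L is regular. Let p be the pumping length given by the pumping lemma.
Choose w = a^p b^{2p}, which is in L with |w| = 3p ≥ p.
Write w = xyz as guaranteed by the lemma, with |xy| ≤ p and y is nonempty.
Since the first p symbols of w are all a's and |xy| ≤ p, y lies entirely in the leading a-block: y = a^k for some k with 1 ≤ k ≤ p.
Pump with i = 2: xy^2z = a^{p+k} b^{2p}. For this to lie in L we would need 2p = 2(p+k), which forces k = 0. But k ≥ 1, so xy^2z ∉ L.
Contradiction. Therefore L is not regular.

a^{p+k} b^{2p}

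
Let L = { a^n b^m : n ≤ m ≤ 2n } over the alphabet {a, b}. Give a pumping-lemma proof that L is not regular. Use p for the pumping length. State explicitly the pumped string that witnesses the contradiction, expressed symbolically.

Assume L is regular; let p be its pumping constant.
Take w = a^p b^p ∈ L (since p ≤ p ≤ 2p), with |w| = 2p ≥ p.
The pumping lemma gives a decomposition w = xyz where |xy| ≤ p and y is nonempty.
Since the first p symbols of w are all a's and |xy| ≤ p, y lies entirely in the leading a-block: y = a^k for some k with 1 ≤ k ≤ p.
Pump with i = 2: xy^2z = a^{p+k} b^p. Now n = p+k > p = m, so the condition n ≤ m fails. Thus xy^2z ∉ L.
This is a contradiction; hence L is not regular.

a^{p+k} b^p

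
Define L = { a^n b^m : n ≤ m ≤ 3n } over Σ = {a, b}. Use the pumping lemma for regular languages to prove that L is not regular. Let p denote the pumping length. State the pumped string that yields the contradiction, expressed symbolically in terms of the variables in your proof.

a^{p+k} b^p

Suppose for contradiction that L is regular, and let p be the pumping length.
Take w = a^p b^p ∈ L (since p ≤ p ≤ 3p), with |w| = 2p ≥ p.
By the pumping lemma, w = xyz with |xy| ≤ p and y is nonempty.
The first p characters of w are a's, so xy (and hence y) consists only of a's. Write y = a^k, 1 ≤ k ≤ p.
Pump with i = 2: xy^2z = a^{p+k} b^p. Now n = p+k > p = m, so the condition n ≤ m fails. Thus xy^2z ∉ L.
This is a contradiction; hence L is not regular.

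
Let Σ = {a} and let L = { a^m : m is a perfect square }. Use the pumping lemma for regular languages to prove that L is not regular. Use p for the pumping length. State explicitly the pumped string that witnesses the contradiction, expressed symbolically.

a^{p²+k}

Toward a contradiction, assume L is regular with pumping length p.
Take w = a^{p²} ∈ L with |w| = p² ≥ p.
Write w = xyz as guaranteed by the lemma, with |xy| ≤ p and y is nonempty.
Then y = a^k for some k with 1 ≤ k ≤ p.
Pump with i = 2: xy^2z = a^{p²+k}. Since 1 ≤ k ≤ p, p² < p²+k ≤ p²+p < (p+1)², so p²+k lies strictly between consecutive squares and is not a perfect square. So xy^2z ∉ L.
Contradiction. Therefore L is not regular.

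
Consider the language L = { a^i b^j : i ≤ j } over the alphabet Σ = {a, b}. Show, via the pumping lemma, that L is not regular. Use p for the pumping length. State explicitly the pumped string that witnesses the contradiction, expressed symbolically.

a^{p+k} b^p

Assume L is regular; let p be its pumping constant.
Choose w = a^p b^p ∈ L, with |w| = 2p ≥ p.
The pumping lemma gives a decomposition w = xyz where |xy| ≤ p and y is nonempty.
The first p characters of w are a's, so xy (and hence y) consists only of a's. Write y = a^k, 1 ≤ k ≤ p.
Consider xy^2z = a^{p+k} b^p. Since k ≥ 1, the a-count p+k exceeds the b-count p, so i ≤ j fails; thus xy^2z ∉ L.
Contradiction. Therefore L is not regular.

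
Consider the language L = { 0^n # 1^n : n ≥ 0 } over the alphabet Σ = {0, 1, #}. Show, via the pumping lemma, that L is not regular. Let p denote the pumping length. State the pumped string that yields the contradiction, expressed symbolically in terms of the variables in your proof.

0^{p+k} # 1^p

Suppose for contradiction that L is regular, and let p be the pumping length.
Take w = 0^p # 1^p ∈ L with |w| = 2p+1 ≥ p.
Write w = xyz as guaranteed by the lemma, with |xy| ≤ p and |y| ≥ 1.
Since the first p symbols of w are all 0's and |xy| ≤ p, y lies entirely in the leading 0-block: y = 0^k for some k with 1 ≤ k ≤ p.
Pump with i = 2: xy^2z = 0^{p+k} # 1^p, which would require p+k = p. But k ≥ 1, so xy^2z ∉ L.
Contradiction. Therefore L is not regular.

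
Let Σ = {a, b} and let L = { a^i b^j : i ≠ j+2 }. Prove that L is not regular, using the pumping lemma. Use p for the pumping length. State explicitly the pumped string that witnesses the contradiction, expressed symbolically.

a^{p+p!} b^{p+p!-2}

Assume L is regular; let p be its pumping constant.
Choose w = a^p b^{p+p!-2}. Since p ≠ (p+p!-2)+2 = p+p!, w ∈ L; and |w| ≥ p.
Write w = xyz as guaranteed by the lemma, with |xy| ≤ p and y is nonempty.
The first p characters of w are a's, so xy (and hence y) consists only of a's. Write y = a^k, 1 ≤ k ≤ p.
Since 1 ≤ k ≤ p, k divides p!; set t = 1 + p!/k. Then xy^t z has p + (p!/k)·k = p + p! copies of a. Now the a-count is p+p! and (b-count)+2 = (p+p!-2)+2 = p+p!, so i ≠ j+2 fails. So xy^t z = a^{p+p!} b^{p+p!-2} ∉ L.
This contradicts the pumping lemma, so L is not regular.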